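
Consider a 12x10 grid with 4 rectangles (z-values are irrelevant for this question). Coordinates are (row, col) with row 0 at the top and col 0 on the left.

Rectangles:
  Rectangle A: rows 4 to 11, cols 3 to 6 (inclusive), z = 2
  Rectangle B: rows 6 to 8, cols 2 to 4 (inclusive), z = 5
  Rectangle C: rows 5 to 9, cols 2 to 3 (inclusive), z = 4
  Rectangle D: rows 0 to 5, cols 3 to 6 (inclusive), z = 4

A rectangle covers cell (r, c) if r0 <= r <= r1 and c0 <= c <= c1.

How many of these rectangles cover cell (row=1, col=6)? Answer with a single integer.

Answer: 1

Derivation:
Check cell (1,6):
  A: rows 4-11 cols 3-6 -> outside (row miss)
  B: rows 6-8 cols 2-4 -> outside (row miss)
  C: rows 5-9 cols 2-3 -> outside (row miss)
  D: rows 0-5 cols 3-6 -> covers
Count covering = 1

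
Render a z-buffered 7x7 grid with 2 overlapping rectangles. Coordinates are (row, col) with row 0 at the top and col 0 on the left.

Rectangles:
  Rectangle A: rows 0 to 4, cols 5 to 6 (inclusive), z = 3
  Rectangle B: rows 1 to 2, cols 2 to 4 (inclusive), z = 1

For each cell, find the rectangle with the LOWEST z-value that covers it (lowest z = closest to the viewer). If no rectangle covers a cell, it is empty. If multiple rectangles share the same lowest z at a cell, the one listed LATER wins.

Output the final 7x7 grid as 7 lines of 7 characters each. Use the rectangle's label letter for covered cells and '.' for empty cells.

.....AA
..BBBAA
..BBBAA
.....AA
.....AA
.......
.......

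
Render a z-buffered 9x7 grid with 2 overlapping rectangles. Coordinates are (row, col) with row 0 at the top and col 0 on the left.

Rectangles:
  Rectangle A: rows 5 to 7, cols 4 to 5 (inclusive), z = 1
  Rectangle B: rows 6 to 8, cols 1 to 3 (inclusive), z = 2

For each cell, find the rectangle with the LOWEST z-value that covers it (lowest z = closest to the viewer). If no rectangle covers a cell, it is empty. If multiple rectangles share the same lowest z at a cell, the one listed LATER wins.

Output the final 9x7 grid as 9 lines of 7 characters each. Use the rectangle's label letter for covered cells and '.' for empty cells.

.......
.......
.......
.......
.......
....AA.
.BBBAA.
.BBBAA.
.BBB...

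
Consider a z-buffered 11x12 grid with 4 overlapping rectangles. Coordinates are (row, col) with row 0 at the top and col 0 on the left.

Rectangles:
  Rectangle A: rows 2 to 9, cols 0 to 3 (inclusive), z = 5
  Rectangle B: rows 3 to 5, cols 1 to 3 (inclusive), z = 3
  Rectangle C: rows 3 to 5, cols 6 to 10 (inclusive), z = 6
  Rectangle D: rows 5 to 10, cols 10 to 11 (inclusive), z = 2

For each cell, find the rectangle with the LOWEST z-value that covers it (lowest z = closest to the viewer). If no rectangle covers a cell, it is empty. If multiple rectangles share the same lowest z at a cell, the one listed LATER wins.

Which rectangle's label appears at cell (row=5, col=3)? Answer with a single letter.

Answer: B

Derivation:
Check cell (5,3):
  A: rows 2-9 cols 0-3 z=5 -> covers; best now A (z=5)
  B: rows 3-5 cols 1-3 z=3 -> covers; best now B (z=3)
  C: rows 3-5 cols 6-10 -> outside (col miss)
  D: rows 5-10 cols 10-11 -> outside (col miss)
Winner: B at z=3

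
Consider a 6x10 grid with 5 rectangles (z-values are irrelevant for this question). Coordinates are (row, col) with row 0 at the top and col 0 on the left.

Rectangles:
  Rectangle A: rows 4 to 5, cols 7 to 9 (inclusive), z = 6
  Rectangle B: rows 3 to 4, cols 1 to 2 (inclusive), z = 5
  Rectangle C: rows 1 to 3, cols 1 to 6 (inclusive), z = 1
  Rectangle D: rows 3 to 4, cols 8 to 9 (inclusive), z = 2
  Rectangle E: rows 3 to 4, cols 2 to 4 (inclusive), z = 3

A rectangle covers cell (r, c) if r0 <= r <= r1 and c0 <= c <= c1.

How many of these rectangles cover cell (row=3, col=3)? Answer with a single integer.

Check cell (3,3):
  A: rows 4-5 cols 7-9 -> outside (row miss)
  B: rows 3-4 cols 1-2 -> outside (col miss)
  C: rows 1-3 cols 1-6 -> covers
  D: rows 3-4 cols 8-9 -> outside (col miss)
  E: rows 3-4 cols 2-4 -> covers
Count covering = 2

Answer: 2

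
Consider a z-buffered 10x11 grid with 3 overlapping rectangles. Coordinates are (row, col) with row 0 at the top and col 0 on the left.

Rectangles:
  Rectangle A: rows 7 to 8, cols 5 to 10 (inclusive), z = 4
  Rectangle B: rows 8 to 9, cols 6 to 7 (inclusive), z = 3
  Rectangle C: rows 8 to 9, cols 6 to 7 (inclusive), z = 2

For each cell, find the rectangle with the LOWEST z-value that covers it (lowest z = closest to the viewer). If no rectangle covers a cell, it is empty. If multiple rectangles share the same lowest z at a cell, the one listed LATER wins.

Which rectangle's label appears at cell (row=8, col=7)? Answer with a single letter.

Check cell (8,7):
  A: rows 7-8 cols 5-10 z=4 -> covers; best now A (z=4)
  B: rows 8-9 cols 6-7 z=3 -> covers; best now B (z=3)
  C: rows 8-9 cols 6-7 z=2 -> covers; best now C (z=2)
Winner: C at z=2

Answer: C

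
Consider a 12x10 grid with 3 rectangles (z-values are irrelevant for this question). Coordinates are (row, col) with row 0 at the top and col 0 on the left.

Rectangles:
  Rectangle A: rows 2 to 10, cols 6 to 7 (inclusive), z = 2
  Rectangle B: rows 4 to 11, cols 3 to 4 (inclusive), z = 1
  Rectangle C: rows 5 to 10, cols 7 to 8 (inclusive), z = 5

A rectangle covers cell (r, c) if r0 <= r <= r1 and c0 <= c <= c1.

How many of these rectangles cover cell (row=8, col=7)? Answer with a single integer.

Answer: 2

Derivation:
Check cell (8,7):
  A: rows 2-10 cols 6-7 -> covers
  B: rows 4-11 cols 3-4 -> outside (col miss)
  C: rows 5-10 cols 7-8 -> covers
Count covering = 2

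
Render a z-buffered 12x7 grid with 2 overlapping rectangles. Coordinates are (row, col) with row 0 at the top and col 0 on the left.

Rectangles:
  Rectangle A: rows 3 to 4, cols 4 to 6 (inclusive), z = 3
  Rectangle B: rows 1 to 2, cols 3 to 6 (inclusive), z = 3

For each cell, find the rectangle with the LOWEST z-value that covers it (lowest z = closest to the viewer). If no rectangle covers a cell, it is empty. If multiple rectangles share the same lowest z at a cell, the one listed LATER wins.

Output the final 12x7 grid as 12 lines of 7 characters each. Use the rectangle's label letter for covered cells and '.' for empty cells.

.......
...BBBB
...BBBB
....AAA
....AAA
.......
.......
.......
.......
.......
.......
.......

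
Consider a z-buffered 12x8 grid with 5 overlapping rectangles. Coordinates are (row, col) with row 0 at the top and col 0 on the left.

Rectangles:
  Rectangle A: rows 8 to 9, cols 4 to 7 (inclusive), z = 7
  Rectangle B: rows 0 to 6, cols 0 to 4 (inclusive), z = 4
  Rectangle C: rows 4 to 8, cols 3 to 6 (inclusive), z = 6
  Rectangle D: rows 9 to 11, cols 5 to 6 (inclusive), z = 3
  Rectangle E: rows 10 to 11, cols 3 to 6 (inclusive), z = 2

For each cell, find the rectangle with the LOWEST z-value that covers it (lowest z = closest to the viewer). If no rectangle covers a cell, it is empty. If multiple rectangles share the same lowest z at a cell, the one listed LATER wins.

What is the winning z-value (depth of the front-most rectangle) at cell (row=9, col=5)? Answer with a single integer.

Check cell (9,5):
  A: rows 8-9 cols 4-7 z=7 -> covers; best now A (z=7)
  B: rows 0-6 cols 0-4 -> outside (row miss)
  C: rows 4-8 cols 3-6 -> outside (row miss)
  D: rows 9-11 cols 5-6 z=3 -> covers; best now D (z=3)
  E: rows 10-11 cols 3-6 -> outside (row miss)
Winner: D at z=3

Answer: 3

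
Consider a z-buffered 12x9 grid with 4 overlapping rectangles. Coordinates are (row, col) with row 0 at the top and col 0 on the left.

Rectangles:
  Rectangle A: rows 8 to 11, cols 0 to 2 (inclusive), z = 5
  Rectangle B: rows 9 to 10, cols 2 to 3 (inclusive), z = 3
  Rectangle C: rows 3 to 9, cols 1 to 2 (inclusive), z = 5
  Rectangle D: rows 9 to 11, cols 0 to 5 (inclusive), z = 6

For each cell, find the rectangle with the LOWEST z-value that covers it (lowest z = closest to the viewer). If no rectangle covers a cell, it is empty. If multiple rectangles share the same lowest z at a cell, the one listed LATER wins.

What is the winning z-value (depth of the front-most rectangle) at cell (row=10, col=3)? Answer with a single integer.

Answer: 3

Derivation:
Check cell (10,3):
  A: rows 8-11 cols 0-2 -> outside (col miss)
  B: rows 9-10 cols 2-3 z=3 -> covers; best now B (z=3)
  C: rows 3-9 cols 1-2 -> outside (row miss)
  D: rows 9-11 cols 0-5 z=6 -> covers; best now B (z=3)
Winner: B at z=3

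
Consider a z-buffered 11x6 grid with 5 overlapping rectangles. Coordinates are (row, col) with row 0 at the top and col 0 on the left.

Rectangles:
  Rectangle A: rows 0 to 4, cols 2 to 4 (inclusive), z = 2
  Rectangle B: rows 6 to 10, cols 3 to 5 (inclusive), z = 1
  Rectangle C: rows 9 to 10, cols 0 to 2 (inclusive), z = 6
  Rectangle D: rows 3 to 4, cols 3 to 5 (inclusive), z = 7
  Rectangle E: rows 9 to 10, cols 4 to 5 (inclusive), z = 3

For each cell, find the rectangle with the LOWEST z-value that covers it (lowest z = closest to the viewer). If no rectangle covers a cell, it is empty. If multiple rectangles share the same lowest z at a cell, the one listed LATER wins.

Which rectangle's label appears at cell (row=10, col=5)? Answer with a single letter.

Answer: B

Derivation:
Check cell (10,5):
  A: rows 0-4 cols 2-4 -> outside (row miss)
  B: rows 6-10 cols 3-5 z=1 -> covers; best now B (z=1)
  C: rows 9-10 cols 0-2 -> outside (col miss)
  D: rows 3-4 cols 3-5 -> outside (row miss)
  E: rows 9-10 cols 4-5 z=3 -> covers; best now B (z=1)
Winner: B at z=1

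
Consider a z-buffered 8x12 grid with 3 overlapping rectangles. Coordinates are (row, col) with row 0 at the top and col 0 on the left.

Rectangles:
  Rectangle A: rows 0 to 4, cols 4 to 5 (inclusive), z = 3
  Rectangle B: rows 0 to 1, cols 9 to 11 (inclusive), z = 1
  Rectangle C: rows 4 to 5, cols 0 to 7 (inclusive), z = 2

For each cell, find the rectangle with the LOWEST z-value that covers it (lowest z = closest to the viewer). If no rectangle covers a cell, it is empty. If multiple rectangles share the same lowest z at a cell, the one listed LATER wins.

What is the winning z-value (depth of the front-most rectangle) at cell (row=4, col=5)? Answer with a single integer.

Check cell (4,5):
  A: rows 0-4 cols 4-5 z=3 -> covers; best now A (z=3)
  B: rows 0-1 cols 9-11 -> outside (row miss)
  C: rows 4-5 cols 0-7 z=2 -> covers; best now C (z=2)
Winner: C at z=2

Answer: 2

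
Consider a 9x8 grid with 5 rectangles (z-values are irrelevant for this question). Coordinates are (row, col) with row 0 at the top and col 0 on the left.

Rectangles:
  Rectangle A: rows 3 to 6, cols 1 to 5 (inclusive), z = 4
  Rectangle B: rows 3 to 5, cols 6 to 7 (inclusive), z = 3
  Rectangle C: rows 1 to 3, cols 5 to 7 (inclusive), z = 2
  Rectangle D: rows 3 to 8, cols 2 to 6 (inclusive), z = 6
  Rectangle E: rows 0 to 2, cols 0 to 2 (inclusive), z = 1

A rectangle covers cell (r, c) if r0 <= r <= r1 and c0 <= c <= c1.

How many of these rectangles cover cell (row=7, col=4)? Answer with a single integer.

Answer: 1

Derivation:
Check cell (7,4):
  A: rows 3-6 cols 1-5 -> outside (row miss)
  B: rows 3-5 cols 6-7 -> outside (row miss)
  C: rows 1-3 cols 5-7 -> outside (row miss)
  D: rows 3-8 cols 2-6 -> covers
  E: rows 0-2 cols 0-2 -> outside (row miss)
Count covering = 1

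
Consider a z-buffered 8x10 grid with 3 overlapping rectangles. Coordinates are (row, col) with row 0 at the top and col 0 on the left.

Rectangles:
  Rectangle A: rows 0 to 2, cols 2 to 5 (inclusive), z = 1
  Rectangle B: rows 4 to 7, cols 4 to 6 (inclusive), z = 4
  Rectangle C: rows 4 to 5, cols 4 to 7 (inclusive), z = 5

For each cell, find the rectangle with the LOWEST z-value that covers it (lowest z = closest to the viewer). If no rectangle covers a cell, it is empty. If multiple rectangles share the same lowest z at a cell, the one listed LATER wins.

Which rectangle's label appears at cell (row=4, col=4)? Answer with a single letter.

Check cell (4,4):
  A: rows 0-2 cols 2-5 -> outside (row miss)
  B: rows 4-7 cols 4-6 z=4 -> covers; best now B (z=4)
  C: rows 4-5 cols 4-7 z=5 -> covers; best now B (z=4)
Winner: B at z=4

Answer: B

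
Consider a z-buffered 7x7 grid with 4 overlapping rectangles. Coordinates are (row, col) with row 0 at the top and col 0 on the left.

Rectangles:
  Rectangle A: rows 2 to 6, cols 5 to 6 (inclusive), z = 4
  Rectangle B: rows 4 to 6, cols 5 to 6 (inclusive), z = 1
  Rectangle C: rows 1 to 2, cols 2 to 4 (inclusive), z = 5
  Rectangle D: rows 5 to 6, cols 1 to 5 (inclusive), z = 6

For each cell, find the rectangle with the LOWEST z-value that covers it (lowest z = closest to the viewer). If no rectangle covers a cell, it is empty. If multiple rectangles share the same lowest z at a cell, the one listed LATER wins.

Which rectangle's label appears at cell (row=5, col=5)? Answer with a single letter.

Check cell (5,5):
  A: rows 2-6 cols 5-6 z=4 -> covers; best now A (z=4)
  B: rows 4-6 cols 5-6 z=1 -> covers; best now B (z=1)
  C: rows 1-2 cols 2-4 -> outside (row miss)
  D: rows 5-6 cols 1-5 z=6 -> covers; best now B (z=1)
Winner: B at z=1

Answer: B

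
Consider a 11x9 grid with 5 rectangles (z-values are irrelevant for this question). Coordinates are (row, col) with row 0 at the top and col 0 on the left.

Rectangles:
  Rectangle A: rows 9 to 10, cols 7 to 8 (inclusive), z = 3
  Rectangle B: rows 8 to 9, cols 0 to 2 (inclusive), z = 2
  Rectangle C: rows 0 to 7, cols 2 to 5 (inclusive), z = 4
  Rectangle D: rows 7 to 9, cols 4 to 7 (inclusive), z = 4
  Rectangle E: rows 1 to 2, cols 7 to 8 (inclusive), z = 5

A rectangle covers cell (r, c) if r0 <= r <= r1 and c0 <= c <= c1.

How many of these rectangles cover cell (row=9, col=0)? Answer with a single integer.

Check cell (9,0):
  A: rows 9-10 cols 7-8 -> outside (col miss)
  B: rows 8-9 cols 0-2 -> covers
  C: rows 0-7 cols 2-5 -> outside (row miss)
  D: rows 7-9 cols 4-7 -> outside (col miss)
  E: rows 1-2 cols 7-8 -> outside (row miss)
Count covering = 1

Answer: 1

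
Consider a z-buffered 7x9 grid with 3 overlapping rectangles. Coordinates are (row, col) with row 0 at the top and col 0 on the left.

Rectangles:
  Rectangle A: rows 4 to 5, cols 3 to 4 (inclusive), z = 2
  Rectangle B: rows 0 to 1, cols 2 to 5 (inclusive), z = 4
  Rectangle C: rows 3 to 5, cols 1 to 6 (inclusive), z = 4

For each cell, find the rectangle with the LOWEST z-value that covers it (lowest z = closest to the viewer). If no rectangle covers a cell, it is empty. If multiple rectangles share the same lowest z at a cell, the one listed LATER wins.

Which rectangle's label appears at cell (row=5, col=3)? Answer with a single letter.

Check cell (5,3):
  A: rows 4-5 cols 3-4 z=2 -> covers; best now A (z=2)
  B: rows 0-1 cols 2-5 -> outside (row miss)
  C: rows 3-5 cols 1-6 z=4 -> covers; best now A (z=2)
Winner: A at z=2

Answer: A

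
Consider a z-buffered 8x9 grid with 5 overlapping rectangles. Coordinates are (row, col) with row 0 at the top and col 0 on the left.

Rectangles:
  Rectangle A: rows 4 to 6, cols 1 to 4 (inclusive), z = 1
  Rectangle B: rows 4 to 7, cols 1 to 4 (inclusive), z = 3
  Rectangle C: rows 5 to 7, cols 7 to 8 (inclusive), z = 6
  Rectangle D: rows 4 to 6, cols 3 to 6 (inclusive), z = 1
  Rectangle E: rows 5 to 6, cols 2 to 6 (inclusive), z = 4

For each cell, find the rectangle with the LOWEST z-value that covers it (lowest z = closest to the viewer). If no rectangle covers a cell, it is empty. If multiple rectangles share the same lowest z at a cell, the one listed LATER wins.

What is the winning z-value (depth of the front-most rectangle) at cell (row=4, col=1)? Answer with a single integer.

Check cell (4,1):
  A: rows 4-6 cols 1-4 z=1 -> covers; best now A (z=1)
  B: rows 4-7 cols 1-4 z=3 -> covers; best now A (z=1)
  C: rows 5-7 cols 7-8 -> outside (row miss)
  D: rows 4-6 cols 3-6 -> outside (col miss)
  E: rows 5-6 cols 2-6 -> outside (row miss)
Winner: A at z=1

Answer: 1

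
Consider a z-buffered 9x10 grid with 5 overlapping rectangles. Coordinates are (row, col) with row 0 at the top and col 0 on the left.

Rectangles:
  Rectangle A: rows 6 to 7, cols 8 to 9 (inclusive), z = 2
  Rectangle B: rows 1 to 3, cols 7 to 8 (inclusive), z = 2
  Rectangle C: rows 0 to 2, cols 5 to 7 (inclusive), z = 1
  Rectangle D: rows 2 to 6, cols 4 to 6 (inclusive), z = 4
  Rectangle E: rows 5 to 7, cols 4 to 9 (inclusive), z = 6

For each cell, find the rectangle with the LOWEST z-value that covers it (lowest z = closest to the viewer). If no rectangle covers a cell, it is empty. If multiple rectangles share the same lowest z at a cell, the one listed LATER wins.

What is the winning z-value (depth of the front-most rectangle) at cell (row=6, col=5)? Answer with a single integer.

Check cell (6,5):
  A: rows 6-7 cols 8-9 -> outside (col miss)
  B: rows 1-3 cols 7-8 -> outside (row miss)
  C: rows 0-2 cols 5-7 -> outside (row miss)
  D: rows 2-6 cols 4-6 z=4 -> covers; best now D (z=4)
  E: rows 5-7 cols 4-9 z=6 -> covers; best now D (z=4)
Winner: D at z=4

Answer: 4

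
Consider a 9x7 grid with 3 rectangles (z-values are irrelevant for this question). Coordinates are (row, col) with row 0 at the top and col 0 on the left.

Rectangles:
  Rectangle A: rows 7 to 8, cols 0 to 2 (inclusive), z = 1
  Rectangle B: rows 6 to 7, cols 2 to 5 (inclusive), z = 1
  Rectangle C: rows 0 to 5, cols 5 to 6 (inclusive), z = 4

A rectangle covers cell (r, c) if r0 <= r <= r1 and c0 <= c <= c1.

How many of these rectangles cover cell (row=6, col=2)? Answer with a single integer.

Check cell (6,2):
  A: rows 7-8 cols 0-2 -> outside (row miss)
  B: rows 6-7 cols 2-5 -> covers
  C: rows 0-5 cols 5-6 -> outside (row miss)
Count covering = 1

Answer: 1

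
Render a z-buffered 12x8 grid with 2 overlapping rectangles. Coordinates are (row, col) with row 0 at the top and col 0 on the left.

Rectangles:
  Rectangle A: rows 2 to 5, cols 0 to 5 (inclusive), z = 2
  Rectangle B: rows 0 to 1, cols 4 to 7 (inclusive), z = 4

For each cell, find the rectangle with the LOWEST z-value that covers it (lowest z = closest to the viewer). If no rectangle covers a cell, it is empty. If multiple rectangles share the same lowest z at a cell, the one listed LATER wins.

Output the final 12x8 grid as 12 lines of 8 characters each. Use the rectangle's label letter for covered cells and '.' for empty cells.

....BBBB
....BBBB
AAAAAA..
AAAAAA..
AAAAAA..
AAAAAA..
........
........
........
........
........
........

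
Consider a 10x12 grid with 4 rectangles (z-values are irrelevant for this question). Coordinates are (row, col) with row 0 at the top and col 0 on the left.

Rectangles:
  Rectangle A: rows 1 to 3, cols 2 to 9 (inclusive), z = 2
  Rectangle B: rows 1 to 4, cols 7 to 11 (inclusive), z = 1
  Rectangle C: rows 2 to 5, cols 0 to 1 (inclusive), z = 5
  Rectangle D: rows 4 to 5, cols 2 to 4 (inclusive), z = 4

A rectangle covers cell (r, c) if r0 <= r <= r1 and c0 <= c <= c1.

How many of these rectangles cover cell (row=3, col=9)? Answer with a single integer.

Check cell (3,9):
  A: rows 1-3 cols 2-9 -> covers
  B: rows 1-4 cols 7-11 -> covers
  C: rows 2-5 cols 0-1 -> outside (col miss)
  D: rows 4-5 cols 2-4 -> outside (row miss)
Count covering = 2

Answer: 2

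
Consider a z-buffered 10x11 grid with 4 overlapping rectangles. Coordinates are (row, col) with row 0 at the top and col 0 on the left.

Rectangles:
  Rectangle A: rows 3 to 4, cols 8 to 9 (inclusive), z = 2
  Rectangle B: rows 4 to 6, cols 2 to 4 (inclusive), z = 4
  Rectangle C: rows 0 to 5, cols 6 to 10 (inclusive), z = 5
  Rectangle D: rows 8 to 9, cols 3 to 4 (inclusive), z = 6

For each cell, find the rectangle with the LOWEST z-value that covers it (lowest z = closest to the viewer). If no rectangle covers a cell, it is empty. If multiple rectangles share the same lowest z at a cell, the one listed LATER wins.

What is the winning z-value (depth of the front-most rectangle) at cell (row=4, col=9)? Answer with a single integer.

Check cell (4,9):
  A: rows 3-4 cols 8-9 z=2 -> covers; best now A (z=2)
  B: rows 4-6 cols 2-4 -> outside (col miss)
  C: rows 0-5 cols 6-10 z=5 -> covers; best now A (z=2)
  D: rows 8-9 cols 3-4 -> outside (row miss)
Winner: A at z=2

Answer: 2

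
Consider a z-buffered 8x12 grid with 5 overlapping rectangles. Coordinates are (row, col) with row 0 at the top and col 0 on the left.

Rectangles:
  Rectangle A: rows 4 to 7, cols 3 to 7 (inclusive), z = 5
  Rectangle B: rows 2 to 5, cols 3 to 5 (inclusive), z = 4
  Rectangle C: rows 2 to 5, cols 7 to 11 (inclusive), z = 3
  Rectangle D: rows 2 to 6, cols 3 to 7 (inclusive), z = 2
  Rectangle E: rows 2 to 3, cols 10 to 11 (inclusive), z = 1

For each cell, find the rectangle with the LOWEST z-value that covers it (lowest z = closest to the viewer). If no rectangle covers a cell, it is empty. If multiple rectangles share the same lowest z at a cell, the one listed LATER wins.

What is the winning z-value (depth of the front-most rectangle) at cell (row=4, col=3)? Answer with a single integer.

Check cell (4,3):
  A: rows 4-7 cols 3-7 z=5 -> covers; best now A (z=5)
  B: rows 2-5 cols 3-5 z=4 -> covers; best now B (z=4)
  C: rows 2-5 cols 7-11 -> outside (col miss)
  D: rows 2-6 cols 3-7 z=2 -> covers; best now D (z=2)
  E: rows 2-3 cols 10-11 -> outside (row miss)
Winner: D at z=2

Answer: 2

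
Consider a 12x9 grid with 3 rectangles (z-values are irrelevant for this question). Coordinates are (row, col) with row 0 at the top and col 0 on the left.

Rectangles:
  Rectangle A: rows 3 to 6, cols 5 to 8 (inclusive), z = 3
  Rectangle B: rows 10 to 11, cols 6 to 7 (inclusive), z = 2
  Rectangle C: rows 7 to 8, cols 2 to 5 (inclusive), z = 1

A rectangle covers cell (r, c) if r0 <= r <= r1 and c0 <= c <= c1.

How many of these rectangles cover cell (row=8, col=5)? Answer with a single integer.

Answer: 1

Derivation:
Check cell (8,5):
  A: rows 3-6 cols 5-8 -> outside (row miss)
  B: rows 10-11 cols 6-7 -> outside (row miss)
  C: rows 7-8 cols 2-5 -> covers
Count covering = 1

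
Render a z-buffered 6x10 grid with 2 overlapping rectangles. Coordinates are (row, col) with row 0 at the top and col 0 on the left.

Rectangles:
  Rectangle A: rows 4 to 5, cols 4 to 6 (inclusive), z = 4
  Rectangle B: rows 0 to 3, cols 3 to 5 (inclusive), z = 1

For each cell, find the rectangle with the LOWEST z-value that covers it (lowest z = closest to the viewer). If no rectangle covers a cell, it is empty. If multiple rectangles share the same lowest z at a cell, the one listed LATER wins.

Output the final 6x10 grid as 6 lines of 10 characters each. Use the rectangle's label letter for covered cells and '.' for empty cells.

...BBB....
...BBB....
...BBB....
...BBB....
....AAA...
....AAA...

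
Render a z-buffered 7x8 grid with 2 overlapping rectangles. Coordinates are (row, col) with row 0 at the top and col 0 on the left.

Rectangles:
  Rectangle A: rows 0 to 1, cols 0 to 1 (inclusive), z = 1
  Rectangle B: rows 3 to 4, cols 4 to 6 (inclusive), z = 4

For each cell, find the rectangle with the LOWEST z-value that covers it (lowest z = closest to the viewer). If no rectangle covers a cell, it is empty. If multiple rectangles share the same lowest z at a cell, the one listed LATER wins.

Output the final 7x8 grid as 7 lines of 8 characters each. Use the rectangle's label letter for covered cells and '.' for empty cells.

AA......
AA......
........
....BBB.
....BBB.
........
........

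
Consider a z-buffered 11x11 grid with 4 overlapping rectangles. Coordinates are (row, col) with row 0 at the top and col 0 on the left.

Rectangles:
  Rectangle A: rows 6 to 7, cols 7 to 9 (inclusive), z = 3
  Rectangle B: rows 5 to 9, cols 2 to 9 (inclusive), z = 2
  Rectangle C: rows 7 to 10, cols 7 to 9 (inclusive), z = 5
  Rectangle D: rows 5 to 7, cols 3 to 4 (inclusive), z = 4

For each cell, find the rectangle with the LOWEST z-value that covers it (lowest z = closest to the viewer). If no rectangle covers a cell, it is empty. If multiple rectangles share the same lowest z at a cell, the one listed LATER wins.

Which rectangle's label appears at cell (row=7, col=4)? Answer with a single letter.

Answer: B

Derivation:
Check cell (7,4):
  A: rows 6-7 cols 7-9 -> outside (col miss)
  B: rows 5-9 cols 2-9 z=2 -> covers; best now B (z=2)
  C: rows 7-10 cols 7-9 -> outside (col miss)
  D: rows 5-7 cols 3-4 z=4 -> covers; best now B (z=2)
Winner: B at z=2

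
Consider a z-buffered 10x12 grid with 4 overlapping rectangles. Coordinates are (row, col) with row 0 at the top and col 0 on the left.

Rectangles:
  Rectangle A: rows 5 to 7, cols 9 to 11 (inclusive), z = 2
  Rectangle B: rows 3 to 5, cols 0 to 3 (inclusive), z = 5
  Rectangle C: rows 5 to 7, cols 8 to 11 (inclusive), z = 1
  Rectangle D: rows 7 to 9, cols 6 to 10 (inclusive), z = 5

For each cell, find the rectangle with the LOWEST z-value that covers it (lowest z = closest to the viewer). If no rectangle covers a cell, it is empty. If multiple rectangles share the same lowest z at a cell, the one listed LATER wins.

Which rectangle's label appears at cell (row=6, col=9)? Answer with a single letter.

Check cell (6,9):
  A: rows 5-7 cols 9-11 z=2 -> covers; best now A (z=2)
  B: rows 3-5 cols 0-3 -> outside (row miss)
  C: rows 5-7 cols 8-11 z=1 -> covers; best now C (z=1)
  D: rows 7-9 cols 6-10 -> outside (row miss)
Winner: C at z=1

Answer: C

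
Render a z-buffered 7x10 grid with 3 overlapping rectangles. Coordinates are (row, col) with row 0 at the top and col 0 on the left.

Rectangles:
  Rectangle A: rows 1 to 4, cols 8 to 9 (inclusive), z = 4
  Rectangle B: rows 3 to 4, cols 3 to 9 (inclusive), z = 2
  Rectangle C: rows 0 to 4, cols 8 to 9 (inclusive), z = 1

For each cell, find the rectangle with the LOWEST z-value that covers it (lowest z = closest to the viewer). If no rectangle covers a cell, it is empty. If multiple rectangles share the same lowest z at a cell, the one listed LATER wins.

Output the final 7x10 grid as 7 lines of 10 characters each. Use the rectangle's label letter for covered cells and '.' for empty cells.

........CC
........CC
........CC
...BBBBBCC
...BBBBBCC
..........
..........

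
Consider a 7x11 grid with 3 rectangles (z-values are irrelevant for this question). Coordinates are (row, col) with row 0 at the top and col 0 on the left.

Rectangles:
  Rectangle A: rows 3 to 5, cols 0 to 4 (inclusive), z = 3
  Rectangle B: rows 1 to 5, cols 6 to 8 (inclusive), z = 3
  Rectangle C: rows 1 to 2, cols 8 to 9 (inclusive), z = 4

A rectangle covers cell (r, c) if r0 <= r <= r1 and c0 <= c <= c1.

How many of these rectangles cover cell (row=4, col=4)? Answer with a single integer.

Answer: 1

Derivation:
Check cell (4,4):
  A: rows 3-5 cols 0-4 -> covers
  B: rows 1-5 cols 6-8 -> outside (col miss)
  C: rows 1-2 cols 8-9 -> outside (row miss)
Count covering = 1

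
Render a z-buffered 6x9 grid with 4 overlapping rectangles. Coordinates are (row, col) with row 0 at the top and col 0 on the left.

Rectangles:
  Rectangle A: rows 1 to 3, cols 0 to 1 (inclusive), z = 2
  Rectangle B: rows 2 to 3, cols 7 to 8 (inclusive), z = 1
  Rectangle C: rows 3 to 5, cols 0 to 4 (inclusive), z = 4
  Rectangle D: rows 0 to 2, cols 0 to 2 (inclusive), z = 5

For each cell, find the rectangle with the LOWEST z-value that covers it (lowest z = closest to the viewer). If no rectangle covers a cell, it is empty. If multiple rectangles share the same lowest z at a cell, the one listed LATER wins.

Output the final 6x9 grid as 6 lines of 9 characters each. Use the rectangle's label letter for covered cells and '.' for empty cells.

DDD......
AAD......
AAD....BB
AACCC..BB
CCCCC....
CCCCC....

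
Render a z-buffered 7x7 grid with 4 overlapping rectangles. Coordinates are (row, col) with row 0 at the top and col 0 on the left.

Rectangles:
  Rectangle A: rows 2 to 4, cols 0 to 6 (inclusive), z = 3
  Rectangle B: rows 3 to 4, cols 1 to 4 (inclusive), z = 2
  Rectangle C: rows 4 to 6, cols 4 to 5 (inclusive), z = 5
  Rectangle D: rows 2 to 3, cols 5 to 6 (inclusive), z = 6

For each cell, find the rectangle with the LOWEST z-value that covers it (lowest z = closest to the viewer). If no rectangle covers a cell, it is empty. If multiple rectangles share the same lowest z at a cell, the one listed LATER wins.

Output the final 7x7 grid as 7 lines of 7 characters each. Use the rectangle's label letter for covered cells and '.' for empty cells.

.......
.......
AAAAAAA
ABBBBAA
ABBBBAA
....CC.
....CC.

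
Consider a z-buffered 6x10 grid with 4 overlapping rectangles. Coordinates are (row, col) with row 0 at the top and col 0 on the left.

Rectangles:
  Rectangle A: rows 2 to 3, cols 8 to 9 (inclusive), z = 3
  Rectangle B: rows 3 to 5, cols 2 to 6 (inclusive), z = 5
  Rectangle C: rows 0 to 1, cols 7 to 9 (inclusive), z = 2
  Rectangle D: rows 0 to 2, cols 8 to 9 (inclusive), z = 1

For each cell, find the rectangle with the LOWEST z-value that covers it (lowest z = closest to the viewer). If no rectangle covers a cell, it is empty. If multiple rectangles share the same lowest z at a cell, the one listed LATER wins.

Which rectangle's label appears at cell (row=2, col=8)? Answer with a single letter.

Check cell (2,8):
  A: rows 2-3 cols 8-9 z=3 -> covers; best now A (z=3)
  B: rows 3-5 cols 2-6 -> outside (row miss)
  C: rows 0-1 cols 7-9 -> outside (row miss)
  D: rows 0-2 cols 8-9 z=1 -> covers; best now D (z=1)
Winner: D at z=1

Answer: D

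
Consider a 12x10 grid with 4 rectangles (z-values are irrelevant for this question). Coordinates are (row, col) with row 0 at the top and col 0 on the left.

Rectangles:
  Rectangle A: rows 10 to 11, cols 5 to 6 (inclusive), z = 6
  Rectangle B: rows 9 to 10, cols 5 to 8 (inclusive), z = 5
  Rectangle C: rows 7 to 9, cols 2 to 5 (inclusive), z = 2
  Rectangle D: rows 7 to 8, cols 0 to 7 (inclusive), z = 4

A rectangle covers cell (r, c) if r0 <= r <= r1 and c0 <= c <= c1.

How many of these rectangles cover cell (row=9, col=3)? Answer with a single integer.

Check cell (9,3):
  A: rows 10-11 cols 5-6 -> outside (row miss)
  B: rows 9-10 cols 5-8 -> outside (col miss)
  C: rows 7-9 cols 2-5 -> covers
  D: rows 7-8 cols 0-7 -> outside (row miss)
Count covering = 1

Answer: 1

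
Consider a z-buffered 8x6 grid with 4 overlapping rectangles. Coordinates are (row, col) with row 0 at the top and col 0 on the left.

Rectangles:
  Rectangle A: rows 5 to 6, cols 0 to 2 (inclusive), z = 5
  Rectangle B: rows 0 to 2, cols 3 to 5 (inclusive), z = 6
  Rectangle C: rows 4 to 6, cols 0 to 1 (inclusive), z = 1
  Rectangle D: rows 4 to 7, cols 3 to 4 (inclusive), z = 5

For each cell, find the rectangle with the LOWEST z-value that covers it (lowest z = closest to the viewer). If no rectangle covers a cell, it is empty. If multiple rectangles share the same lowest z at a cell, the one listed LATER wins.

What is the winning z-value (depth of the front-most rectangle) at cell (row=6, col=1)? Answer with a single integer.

Check cell (6,1):
  A: rows 5-6 cols 0-2 z=5 -> covers; best now A (z=5)
  B: rows 0-2 cols 3-5 -> outside (row miss)
  C: rows 4-6 cols 0-1 z=1 -> covers; best now C (z=1)
  D: rows 4-7 cols 3-4 -> outside (col miss)
Winner: C at z=1

Answer: 1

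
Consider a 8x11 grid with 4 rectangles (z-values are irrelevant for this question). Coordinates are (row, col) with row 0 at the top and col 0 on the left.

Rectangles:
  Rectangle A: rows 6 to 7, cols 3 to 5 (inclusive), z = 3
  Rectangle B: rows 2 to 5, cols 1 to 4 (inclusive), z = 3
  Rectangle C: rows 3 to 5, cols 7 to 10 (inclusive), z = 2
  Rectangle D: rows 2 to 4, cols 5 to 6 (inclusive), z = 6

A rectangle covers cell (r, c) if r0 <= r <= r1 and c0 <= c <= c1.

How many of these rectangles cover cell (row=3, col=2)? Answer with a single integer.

Check cell (3,2):
  A: rows 6-7 cols 3-5 -> outside (row miss)
  B: rows 2-5 cols 1-4 -> covers
  C: rows 3-5 cols 7-10 -> outside (col miss)
  D: rows 2-4 cols 5-6 -> outside (col miss)
Count covering = 1

Answer: 1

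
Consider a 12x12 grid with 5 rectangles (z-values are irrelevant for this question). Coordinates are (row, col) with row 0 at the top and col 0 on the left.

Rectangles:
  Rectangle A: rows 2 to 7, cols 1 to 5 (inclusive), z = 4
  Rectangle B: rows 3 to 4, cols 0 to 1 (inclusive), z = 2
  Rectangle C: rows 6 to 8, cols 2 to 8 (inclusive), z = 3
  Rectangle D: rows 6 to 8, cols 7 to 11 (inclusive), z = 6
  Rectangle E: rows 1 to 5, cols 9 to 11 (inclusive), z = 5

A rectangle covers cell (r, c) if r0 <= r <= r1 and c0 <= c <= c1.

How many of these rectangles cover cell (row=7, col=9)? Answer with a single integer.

Answer: 1

Derivation:
Check cell (7,9):
  A: rows 2-7 cols 1-5 -> outside (col miss)
  B: rows 3-4 cols 0-1 -> outside (row miss)
  C: rows 6-8 cols 2-8 -> outside (col miss)
  D: rows 6-8 cols 7-11 -> covers
  E: rows 1-5 cols 9-11 -> outside (row miss)
Count covering = 1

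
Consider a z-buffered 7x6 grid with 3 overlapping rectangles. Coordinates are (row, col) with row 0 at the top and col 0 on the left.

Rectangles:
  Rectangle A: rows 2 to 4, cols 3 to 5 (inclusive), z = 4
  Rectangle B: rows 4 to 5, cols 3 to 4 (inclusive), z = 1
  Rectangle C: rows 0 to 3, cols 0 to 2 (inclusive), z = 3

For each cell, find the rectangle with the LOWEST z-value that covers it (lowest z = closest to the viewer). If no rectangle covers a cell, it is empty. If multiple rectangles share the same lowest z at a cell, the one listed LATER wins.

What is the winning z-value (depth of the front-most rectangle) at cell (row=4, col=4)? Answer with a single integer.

Check cell (4,4):
  A: rows 2-4 cols 3-5 z=4 -> covers; best now A (z=4)
  B: rows 4-5 cols 3-4 z=1 -> covers; best now B (z=1)
  C: rows 0-3 cols 0-2 -> outside (row miss)
Winner: B at z=1

Answer: 1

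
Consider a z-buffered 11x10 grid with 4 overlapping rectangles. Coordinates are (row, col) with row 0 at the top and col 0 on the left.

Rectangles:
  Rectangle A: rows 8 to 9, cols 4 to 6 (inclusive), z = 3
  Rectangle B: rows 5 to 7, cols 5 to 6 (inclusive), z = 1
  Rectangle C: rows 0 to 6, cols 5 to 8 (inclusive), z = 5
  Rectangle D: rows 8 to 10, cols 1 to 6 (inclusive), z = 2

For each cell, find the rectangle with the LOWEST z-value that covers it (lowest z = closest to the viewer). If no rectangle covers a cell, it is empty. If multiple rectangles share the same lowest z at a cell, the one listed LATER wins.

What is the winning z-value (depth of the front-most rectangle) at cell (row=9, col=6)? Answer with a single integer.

Answer: 2

Derivation:
Check cell (9,6):
  A: rows 8-9 cols 4-6 z=3 -> covers; best now A (z=3)
  B: rows 5-7 cols 5-6 -> outside (row miss)
  C: rows 0-6 cols 5-8 -> outside (row miss)
  D: rows 8-10 cols 1-6 z=2 -> covers; best now D (z=2)
Winner: D at z=2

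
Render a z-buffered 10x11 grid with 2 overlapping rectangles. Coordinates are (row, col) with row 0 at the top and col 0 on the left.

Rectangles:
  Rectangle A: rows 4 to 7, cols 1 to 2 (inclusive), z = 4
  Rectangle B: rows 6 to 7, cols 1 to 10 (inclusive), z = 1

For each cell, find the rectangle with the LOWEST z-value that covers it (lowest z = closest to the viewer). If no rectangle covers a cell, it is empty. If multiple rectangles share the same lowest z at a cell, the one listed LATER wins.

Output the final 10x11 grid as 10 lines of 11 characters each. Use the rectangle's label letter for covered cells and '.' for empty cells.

...........
...........
...........
...........
.AA........
.AA........
.BBBBBBBBBB
.BBBBBBBBBB
...........
...........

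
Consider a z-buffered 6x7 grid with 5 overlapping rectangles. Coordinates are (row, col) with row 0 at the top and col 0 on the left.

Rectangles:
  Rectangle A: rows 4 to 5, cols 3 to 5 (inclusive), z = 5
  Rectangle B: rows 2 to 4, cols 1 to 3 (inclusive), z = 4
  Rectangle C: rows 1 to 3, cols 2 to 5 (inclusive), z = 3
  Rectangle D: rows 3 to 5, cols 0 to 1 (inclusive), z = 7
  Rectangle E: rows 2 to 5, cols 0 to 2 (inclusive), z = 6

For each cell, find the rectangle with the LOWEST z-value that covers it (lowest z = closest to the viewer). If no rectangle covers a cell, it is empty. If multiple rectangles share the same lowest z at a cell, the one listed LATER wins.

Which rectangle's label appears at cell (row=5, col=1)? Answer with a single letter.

Check cell (5,1):
  A: rows 4-5 cols 3-5 -> outside (col miss)
  B: rows 2-4 cols 1-3 -> outside (row miss)
  C: rows 1-3 cols 2-5 -> outside (row miss)
  D: rows 3-5 cols 0-1 z=7 -> covers; best now D (z=7)
  E: rows 2-5 cols 0-2 z=6 -> covers; best now E (z=6)
Winner: E at z=6

Answer: E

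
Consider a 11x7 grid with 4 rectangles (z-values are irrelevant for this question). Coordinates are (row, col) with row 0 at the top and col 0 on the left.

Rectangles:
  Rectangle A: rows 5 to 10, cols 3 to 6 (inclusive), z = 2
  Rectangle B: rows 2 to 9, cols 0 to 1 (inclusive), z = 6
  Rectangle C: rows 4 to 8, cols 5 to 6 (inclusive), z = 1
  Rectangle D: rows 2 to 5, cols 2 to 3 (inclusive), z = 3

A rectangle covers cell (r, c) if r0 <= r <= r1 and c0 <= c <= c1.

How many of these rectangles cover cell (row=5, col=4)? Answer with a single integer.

Check cell (5,4):
  A: rows 5-10 cols 3-6 -> covers
  B: rows 2-9 cols 0-1 -> outside (col miss)
  C: rows 4-8 cols 5-6 -> outside (col miss)
  D: rows 2-5 cols 2-3 -> outside (col miss)
Count covering = 1

Answer: 1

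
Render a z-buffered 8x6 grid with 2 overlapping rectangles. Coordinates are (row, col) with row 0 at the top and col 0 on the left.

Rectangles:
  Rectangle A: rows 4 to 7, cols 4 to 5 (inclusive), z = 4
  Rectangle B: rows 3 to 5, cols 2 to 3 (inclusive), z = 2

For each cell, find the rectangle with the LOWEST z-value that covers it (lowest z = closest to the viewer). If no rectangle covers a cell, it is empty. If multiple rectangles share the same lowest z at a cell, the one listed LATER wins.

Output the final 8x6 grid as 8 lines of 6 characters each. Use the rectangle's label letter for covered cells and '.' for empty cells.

......
......
......
..BB..
..BBAA
..BBAA
....AA
....AA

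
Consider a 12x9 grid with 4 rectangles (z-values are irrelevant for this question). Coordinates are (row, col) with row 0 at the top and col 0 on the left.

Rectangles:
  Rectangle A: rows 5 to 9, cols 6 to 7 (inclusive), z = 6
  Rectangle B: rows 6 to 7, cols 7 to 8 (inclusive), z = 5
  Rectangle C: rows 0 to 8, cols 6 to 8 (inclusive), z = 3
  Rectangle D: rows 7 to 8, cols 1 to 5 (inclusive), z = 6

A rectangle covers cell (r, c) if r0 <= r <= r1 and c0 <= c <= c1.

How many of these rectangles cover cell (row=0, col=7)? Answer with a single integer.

Answer: 1

Derivation:
Check cell (0,7):
  A: rows 5-9 cols 6-7 -> outside (row miss)
  B: rows 6-7 cols 7-8 -> outside (row miss)
  C: rows 0-8 cols 6-8 -> covers
  D: rows 7-8 cols 1-5 -> outside (row miss)
Count covering = 1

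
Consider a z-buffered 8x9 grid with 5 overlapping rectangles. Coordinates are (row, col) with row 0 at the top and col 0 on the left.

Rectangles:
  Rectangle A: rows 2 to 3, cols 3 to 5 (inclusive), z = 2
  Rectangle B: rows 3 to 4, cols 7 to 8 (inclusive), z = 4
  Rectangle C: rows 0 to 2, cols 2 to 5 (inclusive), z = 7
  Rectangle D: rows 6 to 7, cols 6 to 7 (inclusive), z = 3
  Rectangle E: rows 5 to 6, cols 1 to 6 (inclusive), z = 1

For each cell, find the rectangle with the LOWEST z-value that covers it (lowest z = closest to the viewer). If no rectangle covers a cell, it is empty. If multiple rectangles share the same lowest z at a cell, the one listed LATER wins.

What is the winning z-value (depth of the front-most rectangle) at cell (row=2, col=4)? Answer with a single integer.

Check cell (2,4):
  A: rows 2-3 cols 3-5 z=2 -> covers; best now A (z=2)
  B: rows 3-4 cols 7-8 -> outside (row miss)
  C: rows 0-2 cols 2-5 z=7 -> covers; best now A (z=2)
  D: rows 6-7 cols 6-7 -> outside (row miss)
  E: rows 5-6 cols 1-6 -> outside (row miss)
Winner: A at z=2

Answer: 2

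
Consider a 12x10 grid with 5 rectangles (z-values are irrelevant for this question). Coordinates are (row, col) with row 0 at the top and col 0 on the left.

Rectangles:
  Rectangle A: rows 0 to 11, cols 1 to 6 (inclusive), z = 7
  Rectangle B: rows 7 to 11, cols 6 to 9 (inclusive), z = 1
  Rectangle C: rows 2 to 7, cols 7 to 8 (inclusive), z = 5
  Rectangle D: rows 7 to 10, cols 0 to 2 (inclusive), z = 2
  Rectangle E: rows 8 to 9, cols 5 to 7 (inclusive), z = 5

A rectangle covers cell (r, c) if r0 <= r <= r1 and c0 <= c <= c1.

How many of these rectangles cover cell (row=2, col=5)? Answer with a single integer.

Check cell (2,5):
  A: rows 0-11 cols 1-6 -> covers
  B: rows 7-11 cols 6-9 -> outside (row miss)
  C: rows 2-7 cols 7-8 -> outside (col miss)
  D: rows 7-10 cols 0-2 -> outside (row miss)
  E: rows 8-9 cols 5-7 -> outside (row miss)
Count covering = 1

Answer: 1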